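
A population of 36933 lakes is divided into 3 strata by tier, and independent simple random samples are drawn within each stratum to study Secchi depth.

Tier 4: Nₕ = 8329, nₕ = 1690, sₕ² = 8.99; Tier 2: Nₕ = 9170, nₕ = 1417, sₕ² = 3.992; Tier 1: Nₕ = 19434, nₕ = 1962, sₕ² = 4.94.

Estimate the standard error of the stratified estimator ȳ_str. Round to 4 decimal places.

Var(ȳ_str) = Σₕ Wₕ²(1 − fₕ)sₕ²/nₕ with Wₕ = Nₕ/N, N = 36933.
Tier 4: Wₕ = 0.22551648; term = 0.22551648²·(1 − 0.20290551)·8.99/1690 = 2.1564498 × 10^-4.
Tier 2: Wₕ = 0.24828744; term = 0.24828744²·(1 − 0.15452563)·3.992/1417 = 1.4683535 × 10^-4.
Tier 1: Wₕ = 0.52619608; term = 0.52619608²·(1 − 0.10095709)·4.94/1962 = 6.2676335 × 10^-4.
Sum = 9.8924368 × 10^-4.
SE = √(9.8924368 × 10^-4) = 0.0315.

0.0315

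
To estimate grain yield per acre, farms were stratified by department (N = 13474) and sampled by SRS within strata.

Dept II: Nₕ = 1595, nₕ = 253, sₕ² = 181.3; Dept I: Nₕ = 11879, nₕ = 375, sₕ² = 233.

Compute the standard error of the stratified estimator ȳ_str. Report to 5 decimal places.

0.69003

Var(ȳ_str) = Σₕ Wₕ²(1 − fₕ)sₕ²/nₕ with Wₕ = Nₕ/N, N = 13474.
Dept II: Wₕ = 0.11837613; term = 0.11837613²·(1 − 0.15862069)·181.3/253 = 0.0084488461.
Dept I: Wₕ = 0.88162387; term = 0.88162387²·(1 − 0.03156831)·233/375 = 0.46769241.
Sum = 0.47614126.
SE = √(0.47614126) = 0.69003.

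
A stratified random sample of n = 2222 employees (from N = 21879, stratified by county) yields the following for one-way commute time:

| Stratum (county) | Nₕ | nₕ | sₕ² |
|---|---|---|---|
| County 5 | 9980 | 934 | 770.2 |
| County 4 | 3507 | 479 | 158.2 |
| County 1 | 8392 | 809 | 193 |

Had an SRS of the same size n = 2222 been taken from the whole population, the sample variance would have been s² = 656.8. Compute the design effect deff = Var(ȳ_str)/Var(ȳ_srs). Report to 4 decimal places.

Var(ȳ_str) = Σ Wₕ²(1−fₕ)sₕ²/nₕ with Wₕ = Nₕ/21879:
  County 5: (9980/21879)²·(1−934/9980)·770.2/934 = 0.15552092
  County 4: (3507/21879)²·(1−479/3507)·158.2/479 = 0.0073266875
  County 1: (8392/21879)²·(1−809/8392)·193/809 = 0.031714684
  → Var(ȳ_str) = 0.19456229.
Var(ȳ_srs) = (1 − 2222/21879)·656.8/2222 = 0.26556991.
deff = 0.19456229 / 0.26556991 = 0.7326.

0.7326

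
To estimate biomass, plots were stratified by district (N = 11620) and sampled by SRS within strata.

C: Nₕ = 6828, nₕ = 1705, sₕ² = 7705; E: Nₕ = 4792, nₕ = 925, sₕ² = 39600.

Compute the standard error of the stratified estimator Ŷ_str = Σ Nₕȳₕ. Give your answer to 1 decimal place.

30844.6

Var(Ŷ_str) = Σₕ Nₕ²(1 − fₕ)sₕ²/nₕ.
C: 6828²·(1 − 1705/6828)·7705/1705 = 1.5807607 × 10^8.
E: 4792²·(1 − 925/4792)·39600/925 = 7.9331275 × 10^8.
Sum = 9.5138882 × 10^8.
SE = √(9.5138882 × 10^8) = 30844.6.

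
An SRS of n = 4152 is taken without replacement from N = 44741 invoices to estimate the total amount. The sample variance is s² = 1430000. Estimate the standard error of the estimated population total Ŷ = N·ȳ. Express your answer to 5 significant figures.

790850

Var(Ŷ) = N²·Var(ȳ) = N²·(1 − n/N)·s²/n.
f = 4152/44741 = 0.09280079; Var(ȳ) = 0.90719921·1430000/4152 = 312.4506.
Var(Ŷ) = 44741² · 312.4506 = 6.254502 × 10^11.
SE(Ŷ) = √(6.254502 × 10^11) = 790850.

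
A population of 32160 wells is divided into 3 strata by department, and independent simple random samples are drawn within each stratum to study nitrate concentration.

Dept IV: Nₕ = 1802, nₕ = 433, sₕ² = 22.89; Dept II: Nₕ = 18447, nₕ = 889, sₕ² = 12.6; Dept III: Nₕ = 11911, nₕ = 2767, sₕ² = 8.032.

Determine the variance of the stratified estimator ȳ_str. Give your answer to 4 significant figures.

0.004870

Var(ȳ_str) = Σₕ Wₕ²(1 − fₕ)sₕ²/nₕ with Wₕ = Nₕ/N, N = 32160.
Dept IV: Wₕ = 0.05603234; term = 0.05603234²·(1 − 0.24028857)·22.89/433 = 1.2609099 × 10^-4.
Dept II: Wₕ = 0.57360075; term = 0.57360075²·(1 − 0.04819212)·12.6/889 = 0.004438513.
Dept III: Wₕ = 0.37036692; term = 0.37036692²·(1 − 0.23230627)·8.032/2767 = 3.0567991 × 10^-4.
Sum = 0.0048702839.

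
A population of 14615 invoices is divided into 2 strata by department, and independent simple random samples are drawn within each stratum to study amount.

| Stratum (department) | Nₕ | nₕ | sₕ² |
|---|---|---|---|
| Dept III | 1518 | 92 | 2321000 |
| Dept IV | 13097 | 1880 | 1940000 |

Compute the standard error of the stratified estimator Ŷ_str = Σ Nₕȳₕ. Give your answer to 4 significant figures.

Var(Ŷ_str) = Σₕ Nₕ²(1 − fₕ)sₕ²/nₕ.
Dept III: 1518²·(1 − 92/1518)·2321000/92 = 5.4610809 × 10^10.
Dept IV: 13097²·(1 − 1880/13097)·1940000/1880 = 1.5159764 × 10^11.
Sum = 2.0620845 × 10^11.
SE = √(2.0620845 × 10^11) = 454100.

454100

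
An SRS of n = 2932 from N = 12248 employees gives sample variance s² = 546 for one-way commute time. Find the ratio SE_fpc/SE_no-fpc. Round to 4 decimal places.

0.8721

f = n/N = 2932/12248 = 0.23938602.
SE_no-fpc = √(s²/n) = 0.43153332; SE_fpc = √((1−f)s²/n) = 0.37635396.
Ratio = √(1−f) = 0.87213186.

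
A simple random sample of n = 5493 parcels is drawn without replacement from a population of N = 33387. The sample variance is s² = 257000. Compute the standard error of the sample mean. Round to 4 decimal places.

6.2521

Under SRS without replacement, Var(ȳ) = (1 − f)·s²/n with f = n/N = 5493/33387 = 0.16452511.
Var(ȳ) = (1 − 0.16452511)·257000/5493 = 0.83547489·46.78682 = 39.089213.
SE(ȳ) = √(39.089213) = 6.2521.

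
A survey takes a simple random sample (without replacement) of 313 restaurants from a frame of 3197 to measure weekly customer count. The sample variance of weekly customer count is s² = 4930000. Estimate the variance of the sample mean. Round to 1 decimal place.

Under SRS without replacement, Var(ȳ) = (1 − f)·s²/n with f = n/N = 313/3197 = 0.09790429.
Var(ȳ) = (1 − 0.09790429)·4930000/313 = 0.90209571·15750.799 = 14208.728.

14208.7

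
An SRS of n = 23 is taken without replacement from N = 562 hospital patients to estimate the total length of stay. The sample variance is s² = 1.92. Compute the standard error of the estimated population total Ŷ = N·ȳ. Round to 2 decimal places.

159.02

Var(Ŷ) = N²·Var(ȳ) = N²·(1 − n/N)·s²/n.
f = 23/562 = 0.04092527; Var(ȳ) = 0.95907473·1.92/23 = 0.080061891.
Var(Ŷ) = 562² · 0.080061891 = 25287.068.
SE(Ŷ) = √(25287.068) = 159.02.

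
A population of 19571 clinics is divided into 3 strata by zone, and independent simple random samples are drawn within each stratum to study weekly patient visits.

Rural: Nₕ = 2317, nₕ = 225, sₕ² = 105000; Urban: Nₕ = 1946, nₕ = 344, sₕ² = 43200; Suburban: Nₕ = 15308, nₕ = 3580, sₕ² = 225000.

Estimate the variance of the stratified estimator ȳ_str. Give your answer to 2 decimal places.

36.39

Var(ȳ_str) = Σₕ Wₕ²(1 − fₕ)sₕ²/nₕ with Wₕ = Nₕ/N, N = 19571.
Rural: Wₕ = 0.11838945; term = 0.11838945²·(1 − 0.09710833)·105000/225 = 5.9056603.
Urban: Wₕ = 0.09943283; term = 0.09943283²·(1 − 0.17677287)·43200/344 = 1.0221264.
Suburban: Wₕ = 0.78217771; term = 0.78217771²·(1 − 0.23386465)·225000/3580 = 29.458855.
Sum = 36.386642.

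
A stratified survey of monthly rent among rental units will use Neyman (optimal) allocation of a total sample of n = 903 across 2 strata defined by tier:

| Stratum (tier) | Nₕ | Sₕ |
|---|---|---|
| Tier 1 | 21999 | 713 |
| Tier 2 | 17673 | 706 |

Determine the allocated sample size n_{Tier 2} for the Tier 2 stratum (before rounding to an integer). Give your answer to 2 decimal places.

400.07

Neyman allocation: nₕ = n·NₕSₕ / Σⱼ NⱼSⱼ.
Σ NⱼSⱼ = 21999·713 + 17673·706 = 2.8162425 × 10^7.
n_{Tier 2} = 903·17673·706 / (2.8162425 × 10^7) = 400.07.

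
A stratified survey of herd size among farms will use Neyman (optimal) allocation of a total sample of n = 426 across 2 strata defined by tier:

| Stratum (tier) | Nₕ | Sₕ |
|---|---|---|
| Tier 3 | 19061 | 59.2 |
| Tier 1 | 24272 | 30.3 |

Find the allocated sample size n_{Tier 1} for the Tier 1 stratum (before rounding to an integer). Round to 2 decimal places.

Neyman allocation: nₕ = n·NₕSₕ / Σⱼ NⱼSⱼ.
Σ NⱼSⱼ = 19061·59.2 + 24272·30.3 = 1.8638528 × 10^6.
n_{Tier 1} = 426·24272·30.3 / (1.8638528 × 10^6) = 168.09.

168.09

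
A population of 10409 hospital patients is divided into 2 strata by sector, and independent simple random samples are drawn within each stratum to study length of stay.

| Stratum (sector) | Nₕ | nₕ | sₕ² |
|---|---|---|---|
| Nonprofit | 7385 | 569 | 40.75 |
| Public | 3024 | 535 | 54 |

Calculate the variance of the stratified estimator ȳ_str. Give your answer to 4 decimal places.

Var(ȳ_str) = Σₕ Wₕ²(1 − fₕ)sₕ²/nₕ with Wₕ = Nₕ/N, N = 10409.
Nonprofit: Wₕ = 0.70948218; term = 0.70948218²·(1 − 0.07704807)·40.75/569 = 0.033271885.
Public: Wₕ = 0.29051782; term = 0.29051782²·(1 − 0.17691799)·54/535 = 0.0070117859.
Sum = 0.040283671.

0.0403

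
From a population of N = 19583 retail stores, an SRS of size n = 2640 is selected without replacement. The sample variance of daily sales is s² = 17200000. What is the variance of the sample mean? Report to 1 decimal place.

5636.8

Under SRS without replacement, Var(ȳ) = (1 − f)·s²/n with f = n/N = 2640/19583 = 0.13481081.
Var(ȳ) = (1 − 0.13481081)·17200000/2640 = 0.86518919·6515.1515 = 5636.8387.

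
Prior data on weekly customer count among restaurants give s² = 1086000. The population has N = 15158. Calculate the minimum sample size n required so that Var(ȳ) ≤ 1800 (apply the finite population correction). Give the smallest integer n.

581

Without fpc, n₀ = s²/D = 1086000/1800 = 603.3333.
With fpc, (1 − n/N)·s²/n ≤ D requires n ≥ n₀/(1 + n₀/N) = 603.3333/(1 + 603.3333/15158) = 580.2381.
Rounding up, n = 581.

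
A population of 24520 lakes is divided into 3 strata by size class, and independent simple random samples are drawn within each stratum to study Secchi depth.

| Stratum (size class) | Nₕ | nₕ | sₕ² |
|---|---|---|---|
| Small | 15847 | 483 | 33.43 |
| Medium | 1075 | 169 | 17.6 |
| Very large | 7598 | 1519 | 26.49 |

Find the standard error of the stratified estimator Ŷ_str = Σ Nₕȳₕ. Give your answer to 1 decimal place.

Var(Ŷ_str) = Σₕ Nₕ²(1 − fₕ)sₕ²/nₕ.
Small: 15847²·(1 − 483/15847)·33.43/483 = 1.6851579 × 10^7.
Medium: 1075²·(1 − 169/1075)·17.6/169 = 101429.11.
Very large: 7598²·(1 − 1519/7598)·26.49/1519 = 805481.59.
Sum = 1.775849 × 10^7.
SE = √(1.775849 × 10^7) = 4214.1.

4214.1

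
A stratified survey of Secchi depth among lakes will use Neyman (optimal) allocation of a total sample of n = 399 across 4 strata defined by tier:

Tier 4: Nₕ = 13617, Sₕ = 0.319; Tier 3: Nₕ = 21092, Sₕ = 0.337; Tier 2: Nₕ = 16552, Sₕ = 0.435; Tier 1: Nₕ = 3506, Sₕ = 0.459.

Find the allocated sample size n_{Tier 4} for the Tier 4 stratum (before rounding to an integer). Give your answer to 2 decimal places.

85.54

Neyman allocation: nₕ = n·NₕSₕ / Σⱼ NⱼSⱼ.
Σ NⱼSⱼ = 13617·0.319 + 21092·0.337 + 16552·0.435 + 3506·0.459 = 20261.201.
n_{Tier 4} = 399·13617·0.319 / 20261.201 = 85.54.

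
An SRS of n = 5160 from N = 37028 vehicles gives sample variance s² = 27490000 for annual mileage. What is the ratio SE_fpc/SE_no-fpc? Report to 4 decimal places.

0.9277

f = n/N = 5160/37028 = 0.13935400.
SE_no-fpc = √(s²/n) = 72.989858; SE_fpc = √((1−f)s²/n) = 67.713427.
Ratio = √(1−f) = 0.92771008.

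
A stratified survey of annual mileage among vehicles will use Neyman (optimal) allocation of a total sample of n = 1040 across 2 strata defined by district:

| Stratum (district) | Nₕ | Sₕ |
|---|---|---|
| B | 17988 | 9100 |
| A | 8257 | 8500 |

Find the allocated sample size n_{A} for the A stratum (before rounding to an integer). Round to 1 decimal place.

Neyman allocation: nₕ = n·NₕSₕ / Σⱼ NⱼSⱼ.
Σ NⱼSⱼ = 17988·9100 + 8257·8500 = 2.338753 × 10^8.
n_{A} = 1040·8257·8500 / (2.338753 × 10^8) = 312.1.

312.1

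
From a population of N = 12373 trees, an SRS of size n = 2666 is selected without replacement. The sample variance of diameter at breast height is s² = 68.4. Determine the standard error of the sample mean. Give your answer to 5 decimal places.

Under SRS without replacement, Var(ȳ) = (1 − f)·s²/n with f = n/N = 2666/12373 = 0.21546917.
Var(ȳ) = (1 − 0.21546917)·68.4/2666 = 0.78453083·0.025656414 = 0.020128248.
SE(ȳ) = √(0.020128248) = 0.14187.

0.14187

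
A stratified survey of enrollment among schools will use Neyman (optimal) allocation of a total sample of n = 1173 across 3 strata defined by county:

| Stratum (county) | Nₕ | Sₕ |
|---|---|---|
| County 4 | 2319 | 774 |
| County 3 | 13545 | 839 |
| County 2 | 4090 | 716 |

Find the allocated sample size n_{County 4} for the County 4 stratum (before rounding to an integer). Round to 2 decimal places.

130.87

Neyman allocation: nₕ = n·NₕSₕ / Σⱼ NⱼSⱼ.
Σ NⱼSⱼ = 2319·774 + 13545·839 + 4090·716 = 1.6087601 × 10^7.
n_{County 4} = 1173·2319·774 / (1.6087601 × 10^7) = 130.87.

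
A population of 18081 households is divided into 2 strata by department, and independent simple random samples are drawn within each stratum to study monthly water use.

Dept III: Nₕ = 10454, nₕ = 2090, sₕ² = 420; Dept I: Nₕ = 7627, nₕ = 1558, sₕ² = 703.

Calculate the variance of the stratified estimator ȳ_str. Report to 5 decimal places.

Var(ȳ_str) = Σₕ Wₕ²(1 − fₕ)sₕ²/nₕ with Wₕ = Nₕ/N, N = 18081.
Dept III: Wₕ = 0.57817599; term = 0.57817599²·(1 − 0.19992347)·420/2090 = 0.05374705.
Dept I: Wₕ = 0.42182401; term = 0.42182401²·(1 − 0.20427429)·703/1558 = 0.063887201.
Sum = 0.11763425.

0.11763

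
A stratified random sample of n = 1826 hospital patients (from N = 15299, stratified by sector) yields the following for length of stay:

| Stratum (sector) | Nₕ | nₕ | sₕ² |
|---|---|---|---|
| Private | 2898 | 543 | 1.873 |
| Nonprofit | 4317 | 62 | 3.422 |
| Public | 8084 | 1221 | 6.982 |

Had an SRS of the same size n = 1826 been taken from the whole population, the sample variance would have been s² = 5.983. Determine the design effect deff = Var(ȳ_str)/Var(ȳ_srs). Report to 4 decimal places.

Var(ȳ_str) = Σ Wₕ²(1−fₕ)sₕ²/nₕ with Wₕ = Nₕ/15299:
  Private: (2898/15299)²·(1−543/2898)·1.873/543 = 1.0057757 × 10^-4
  Nonprofit: (4317/15299)²·(1−62/4317)·3.422/62 = 0.0043315551
  Public: (8084/15299)²·(1−1221/8084)·6.982/1221 = 0.0013554341
  → Var(ȳ_str) = 0.0057875668.
Var(ȳ_srs) = (1 − 1826/15299)·5.983/1826 = 0.0028854895.
deff = 0.0057875668 / 0.0028854895 = 2.0057.

2.0057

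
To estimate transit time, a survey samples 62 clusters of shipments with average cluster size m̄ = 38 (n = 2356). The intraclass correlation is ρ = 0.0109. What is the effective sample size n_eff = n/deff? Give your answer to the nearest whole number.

1679

deff = 1 + (38 − 1)·0.0109 = 1 + 0.4033 = 1.4033.
n_eff = 2356 / 1.4033 = 1679.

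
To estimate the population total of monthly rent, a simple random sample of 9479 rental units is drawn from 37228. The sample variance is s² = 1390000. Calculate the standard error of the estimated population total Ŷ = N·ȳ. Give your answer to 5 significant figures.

Var(Ŷ) = N²·Var(ȳ) = N²·(1 − n/N)·s²/n.
f = 9479/37228 = 0.25462018; Var(ȳ) = 0.74537982·1390000/9479 = 109.30245.
Var(Ŷ) = 37228² · 109.30245 = 1.5148489 × 10^11.
SE(Ŷ) = √(1.5148489 × 10^11) = 389210.

389210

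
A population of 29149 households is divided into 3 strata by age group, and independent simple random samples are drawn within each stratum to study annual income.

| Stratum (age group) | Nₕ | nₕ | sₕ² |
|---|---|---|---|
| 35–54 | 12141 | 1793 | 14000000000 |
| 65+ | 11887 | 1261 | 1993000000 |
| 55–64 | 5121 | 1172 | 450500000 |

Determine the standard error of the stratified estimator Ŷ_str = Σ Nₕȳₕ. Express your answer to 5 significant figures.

Var(Ŷ_str) = Σₕ Nₕ²(1 − fₕ)sₕ²/nₕ.
35–54: 12141²·(1 − 1793/12141)·14000000000/1793 = 9.8097655 × 10^14.
65+: 11887²·(1 − 1261/11887)·1993000000/1261 = 1.996339 × 10^14.
55–64: 5121²·(1 − 1172/5121)·450500000/1172 = 7.7733656 × 10^12.
Sum = 1.1883838 × 10^15.
SE = √(1.1883838 × 10^15) = 3.4473 × 10^7.

3.4473 × 10^7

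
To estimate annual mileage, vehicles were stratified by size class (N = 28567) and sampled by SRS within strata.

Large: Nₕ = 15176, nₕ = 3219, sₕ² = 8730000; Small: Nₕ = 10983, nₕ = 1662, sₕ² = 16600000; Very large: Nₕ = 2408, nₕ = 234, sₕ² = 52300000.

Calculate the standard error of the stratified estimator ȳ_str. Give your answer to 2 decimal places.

57.36

Var(ȳ_str) = Σₕ Wₕ²(1 − fₕ)sₕ²/nₕ with Wₕ = Nₕ/N, N = 28567.
Large: Wₕ = 0.53124234; term = 0.53124234²·(1 − 0.21211123)·8730000/3219 = 603.03642.
Small: Wₕ = 0.38446459; term = 0.38446459²·(1 − 0.15132477)·16600000/1662 = 1252.9429.
Very large: Wₕ = 0.08429307; term = 0.08429307²·(1 − 0.09717608)·52300000/234 = 1433.7472.
Sum = 3289.7265.
SE = √(3289.7265) = 57.36.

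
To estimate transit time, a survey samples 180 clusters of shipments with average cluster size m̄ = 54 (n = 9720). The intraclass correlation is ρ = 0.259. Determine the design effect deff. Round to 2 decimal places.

14.73

deff = 1 + (54 − 1)·0.259 = 1 + 13.727 = 14.727.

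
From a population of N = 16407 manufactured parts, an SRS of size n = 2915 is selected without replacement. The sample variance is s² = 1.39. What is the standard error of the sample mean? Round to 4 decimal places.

0.0198

Under SRS without replacement, Var(ȳ) = (1 − f)·s²/n with f = n/N = 2915/16407 = 0.17766807.
Var(ȳ) = (1 − 0.17766807)·1.39/2915 = 0.82233193·4.7684391 × 10^-4 = 3.9212397 × 10^-4.
SE(ȳ) = √(3.9212397 × 10^-4) = 0.0198.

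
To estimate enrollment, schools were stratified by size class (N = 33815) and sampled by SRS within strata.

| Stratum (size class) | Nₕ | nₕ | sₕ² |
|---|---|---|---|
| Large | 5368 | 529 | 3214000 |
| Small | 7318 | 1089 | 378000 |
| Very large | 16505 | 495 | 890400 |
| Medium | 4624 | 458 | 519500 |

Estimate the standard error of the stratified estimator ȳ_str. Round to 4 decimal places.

24.2209

Var(ȳ_str) = Σₕ Wₕ²(1 − fₕ)sₕ²/nₕ with Wₕ = Nₕ/N, N = 33815.
Large: Wₕ = 0.15874612; term = 0.15874612²·(1 − 0.09854694)·3214000/529 = 138.01921.
Small: Wₕ = 0.21641283; term = 0.21641283²·(1 − 0.14881115)·378000/1089 = 13.837444.
Very large: Wₕ = 0.48809700; term = 0.48809700²·(1 − 0.02999091)·890400/495 = 415.68852.
Medium: Wₕ = 0.13674405; term = 0.13674405²·(1 − 0.09904844)·519500/458 = 19.109019.
Sum = 586.65419.
SE = √(586.65419) = 24.2209.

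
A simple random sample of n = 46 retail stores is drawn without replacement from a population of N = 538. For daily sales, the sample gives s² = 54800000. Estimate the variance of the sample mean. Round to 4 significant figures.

1.089 × 10^6

Under SRS without replacement, Var(ȳ) = (1 − f)·s²/n with f = n/N = 46/538 = 0.08550186.
Var(ȳ) = (1 − 0.08550186)·54800000/46 = 0.91449814·1.1913043 × 10^6 = 1.0894456 × 10^6.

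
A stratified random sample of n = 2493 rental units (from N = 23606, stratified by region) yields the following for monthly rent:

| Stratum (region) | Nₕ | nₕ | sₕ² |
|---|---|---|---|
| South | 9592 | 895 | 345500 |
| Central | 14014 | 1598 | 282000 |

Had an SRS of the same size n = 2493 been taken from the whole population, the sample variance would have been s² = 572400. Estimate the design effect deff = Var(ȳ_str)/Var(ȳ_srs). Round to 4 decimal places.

Var(ȳ_str) = Σ Wₕ²(1−fₕ)sₕ²/nₕ with Wₕ = Nₕ/23606:
  South: (9592/23606)²·(1−895/9592)·345500/895 = 57.790819
  Central: (14014/23606)²·(1−1598/14014)·282000/1598 = 55.102505
  → Var(ȳ_str) = 112.89332.
Var(ȳ_srs) = (1 − 2493/23606)·572400/2493 = 205.35482.
deff = 112.89332 / 205.35482 = 0.5497.

0.5497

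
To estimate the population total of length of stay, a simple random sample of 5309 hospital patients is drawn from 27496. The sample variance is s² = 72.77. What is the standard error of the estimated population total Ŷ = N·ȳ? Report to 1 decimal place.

Var(Ŷ) = N²·Var(ȳ) = N²·(1 − n/N)·s²/n.
f = 5309/27496 = 0.19308263; Var(ȳ) = 0.80691737·72.77/5309 = 0.011060346.
Var(Ŷ) = 27496² · 0.011060346 = 8.3619536 × 10^6.
SE(Ŷ) = √(8.3619536 × 10^6) = 2891.7.

2891.7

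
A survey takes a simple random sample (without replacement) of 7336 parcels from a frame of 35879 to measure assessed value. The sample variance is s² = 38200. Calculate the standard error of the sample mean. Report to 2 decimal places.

2.04

Under SRS without replacement, Var(ȳ) = (1 − f)·s²/n with f = n/N = 7336/35879 = 0.20446501.
Var(ȳ) = (1 − 0.20446501)·38200/7336 = 0.79553499·5.2071974 = 4.1425077.
SE(ȳ) = √(4.1425077) = 2.04.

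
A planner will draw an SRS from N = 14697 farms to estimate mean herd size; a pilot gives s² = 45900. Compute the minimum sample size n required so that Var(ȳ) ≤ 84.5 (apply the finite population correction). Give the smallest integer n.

Without fpc, n₀ = s²/D = 45900/84.5 = 543.1953.
With fpc, (1 − n/N)·s²/n ≤ D requires n ≥ n₀/(1 + n₀/N) = 543.1953/(1 + 543.1953/14697) = 523.8346.
Rounding up, n = 524.

524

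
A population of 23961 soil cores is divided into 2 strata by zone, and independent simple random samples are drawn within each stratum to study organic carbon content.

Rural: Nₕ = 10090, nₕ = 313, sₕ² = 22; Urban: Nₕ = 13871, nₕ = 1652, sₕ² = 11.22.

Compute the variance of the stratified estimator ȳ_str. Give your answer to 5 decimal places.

Var(ȳ_str) = Σₕ Wₕ²(1 − fₕ)sₕ²/nₕ with Wₕ = Nₕ/N, N = 23961.
Rural: Wₕ = 0.42110096; term = 0.42110096²·(1 − 0.03102081)·22/313 = 0.012077172.
Urban: Wₕ = 0.57889904; term = 0.57889904²·(1 − 0.11909740)·11.22/1652 = 0.0020050092.
Sum = 0.014082181.

0.01408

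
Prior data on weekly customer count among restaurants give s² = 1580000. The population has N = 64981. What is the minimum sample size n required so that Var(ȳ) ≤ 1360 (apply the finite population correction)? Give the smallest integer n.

Without fpc, n₀ = s²/D = 1580000/1360 = 1161.7647.
With fpc, (1 − n/N)·s²/n ≤ D requires n ≥ n₀/(1 + n₀/N) = 1161.7647/(1 + 1161.7647/64981) = 1141.3589.
Rounding up, n = 1142.

1142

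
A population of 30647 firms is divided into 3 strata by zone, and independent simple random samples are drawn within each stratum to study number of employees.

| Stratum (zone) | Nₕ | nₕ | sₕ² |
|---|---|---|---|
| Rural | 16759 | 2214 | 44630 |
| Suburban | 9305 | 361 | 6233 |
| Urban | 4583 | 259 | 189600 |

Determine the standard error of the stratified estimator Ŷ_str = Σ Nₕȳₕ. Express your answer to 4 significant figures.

Var(Ŷ_str) = Σₕ Nₕ²(1 − fₕ)sₕ²/nₕ.
Rural: 16759²·(1 − 2214/16759)·44630/2214 = 4.9137278 × 10^9.
Suburban: 9305²·(1 − 361/9305)·6233/361 = 1.4369382 × 10^9.
Urban: 4583²·(1 − 259/4583)·189600/259 = 1.4506883 × 10^10.
Sum = 2.0857549 × 10^10.
SE = √(2.0857549 × 10^10) = 144400.

144400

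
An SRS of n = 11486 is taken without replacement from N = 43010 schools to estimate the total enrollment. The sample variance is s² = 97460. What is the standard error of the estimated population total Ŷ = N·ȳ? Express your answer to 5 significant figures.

107260

Var(Ŷ) = N²·Var(ȳ) = N²·(1 − n/N)·s²/n.
f = 11486/43010 = 0.26705417; Var(ȳ) = 0.73294583·97460/11486 = 6.2191277.
Var(Ŷ) = 43010² · 6.2191277 = 1.1504516 × 10^10.
SE(Ŷ) = √(1.1504516 × 10^10) = 107260.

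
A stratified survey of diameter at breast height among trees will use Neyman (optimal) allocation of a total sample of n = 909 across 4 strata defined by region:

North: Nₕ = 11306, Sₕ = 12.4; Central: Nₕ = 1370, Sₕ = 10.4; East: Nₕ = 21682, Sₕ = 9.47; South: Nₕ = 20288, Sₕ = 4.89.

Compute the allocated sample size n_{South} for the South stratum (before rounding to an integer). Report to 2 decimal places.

Neyman allocation: nₕ = n·NₕSₕ / Σⱼ NⱼSⱼ.
Σ NⱼSⱼ = 11306·12.4 + 1370·10.4 + 21682·9.47 + 20288·4.89 = 458979.26.
n_{South} = 909·20288·4.89 / 458979.26 = 196.48.

196.48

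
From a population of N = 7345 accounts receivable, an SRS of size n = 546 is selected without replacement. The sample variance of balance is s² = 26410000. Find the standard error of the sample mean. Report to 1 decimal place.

Under SRS without replacement, Var(ȳ) = (1 − f)·s²/n with f = n/N = 546/7345 = 0.07433628.
Var(ȳ) = (1 − 0.07433628)·26410000/546 = 0.92566372·48369.963 = 44774.32.
SE(ȳ) = √(44774.32) = 211.6.

211.6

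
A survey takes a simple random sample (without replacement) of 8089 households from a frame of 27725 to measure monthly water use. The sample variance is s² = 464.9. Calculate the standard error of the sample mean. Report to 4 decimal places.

Under SRS without replacement, Var(ȳ) = (1 − f)·s²/n with f = n/N = 8089/27725 = 0.29175834.
Var(ȳ) = (1 − 0.29175834)·464.9/8089 = 0.70824166·0.057473112 = 0.040704852.
SE(ȳ) = √(0.040704852) = 0.2018.

0.2018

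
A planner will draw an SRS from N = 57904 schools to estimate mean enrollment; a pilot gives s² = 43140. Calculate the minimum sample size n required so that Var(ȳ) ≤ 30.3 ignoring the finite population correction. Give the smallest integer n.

1424

Without fpc, n₀ = s²/D = 43140/30.3 = 1423.7624.
Rounding up, n = 1424.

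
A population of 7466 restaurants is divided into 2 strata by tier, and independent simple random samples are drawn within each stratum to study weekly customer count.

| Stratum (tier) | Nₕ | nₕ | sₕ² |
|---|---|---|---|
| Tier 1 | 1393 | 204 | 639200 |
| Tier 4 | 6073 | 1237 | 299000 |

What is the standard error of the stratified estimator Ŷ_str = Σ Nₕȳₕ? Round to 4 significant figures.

110900

Var(Ŷ_str) = Σₕ Nₕ²(1 − fₕ)sₕ²/nₕ.
Tier 1: 1393²·(1 − 204/1393)·639200/204 = 5.1896679 × 10^9.
Tier 4: 6073²·(1 − 1237/6073)·299000/1237 = 7.0989001 × 10^9.
Sum = 1.2288568 × 10^10.
SE = √(1.2288568 × 10^10) = 110900.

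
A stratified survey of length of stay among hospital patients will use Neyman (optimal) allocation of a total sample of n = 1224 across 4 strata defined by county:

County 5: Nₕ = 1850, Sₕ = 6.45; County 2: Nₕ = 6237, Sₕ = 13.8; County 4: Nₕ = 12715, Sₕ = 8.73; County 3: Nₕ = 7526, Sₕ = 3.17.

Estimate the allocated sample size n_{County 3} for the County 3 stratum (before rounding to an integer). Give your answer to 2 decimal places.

125.40

Neyman allocation: nₕ = n·NₕSₕ / Σⱼ NⱼSⱼ.
Σ NⱼSⱼ = 1850·6.45 + 6237·13.8 + 12715·8.73 + 7526·3.17 = 232862.47.
n_{County 3} = 1224·7526·3.17 / 232862.47 = 125.40.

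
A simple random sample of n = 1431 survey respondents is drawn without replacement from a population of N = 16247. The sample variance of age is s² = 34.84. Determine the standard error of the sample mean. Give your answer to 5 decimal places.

0.14900

Under SRS without replacement, Var(ȳ) = (1 − f)·s²/n with f = n/N = 1431/16247 = 0.08807780.
Var(ȳ) = (1 − 0.08807780)·34.84/1431 = 0.91192220·0.024346611 = 0.022202215.
SE(ȳ) = √(0.022202215) = 0.14900.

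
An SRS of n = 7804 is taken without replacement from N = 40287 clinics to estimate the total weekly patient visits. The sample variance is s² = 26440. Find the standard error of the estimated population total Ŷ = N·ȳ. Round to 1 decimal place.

Var(Ŷ) = N²·Var(ȳ) = N²·(1 − n/N)·s²/n.
f = 7804/40287 = 0.19371013; Var(ȳ) = 0.80628987·26440/7804 = 2.731715.
Var(Ŷ) = 40287² · 2.731715 = 4.4336892 × 10^9.
SE(Ŷ) = √(4.4336892 × 10^9) = 66586.0.

66586.0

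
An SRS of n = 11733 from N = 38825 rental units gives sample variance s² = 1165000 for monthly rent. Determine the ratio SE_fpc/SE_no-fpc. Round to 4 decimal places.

0.8353

f = n/N = 11733/38825 = 0.30220219.
SE_no-fpc = √(s²/n) = 9.9645669; SE_fpc = √((1−f)s²/n) = 8.3238305.
Ratio = √(1−f) = 0.83534293.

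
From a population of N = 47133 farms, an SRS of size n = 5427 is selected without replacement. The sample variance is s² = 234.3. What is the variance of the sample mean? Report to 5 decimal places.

Under SRS without replacement, Var(ȳ) = (1 − f)·s²/n with f = n/N = 5427/47133 = 0.11514226.
Var(ȳ) = (1 − 0.11514226)·234.3/5427 = 0.88485774·0.043173024 = 0.038201984.

0.03820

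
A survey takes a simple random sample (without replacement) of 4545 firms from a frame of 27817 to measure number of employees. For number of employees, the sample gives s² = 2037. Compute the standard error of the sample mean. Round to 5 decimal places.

0.61234

Under SRS without replacement, Var(ȳ) = (1 − f)·s²/n with f = n/N = 4545/27817 = 0.16338929.
Var(ȳ) = (1 − 0.16338929)·2037/4545 = 0.83661071·0.44818482 = 0.37495622.
SE(ȳ) = √(0.37495622) = 0.61234.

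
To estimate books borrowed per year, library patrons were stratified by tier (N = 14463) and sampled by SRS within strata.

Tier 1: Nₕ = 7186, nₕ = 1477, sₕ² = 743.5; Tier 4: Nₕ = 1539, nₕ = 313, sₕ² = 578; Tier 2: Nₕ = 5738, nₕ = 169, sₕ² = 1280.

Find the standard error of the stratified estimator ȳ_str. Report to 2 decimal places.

Var(ȳ_str) = Σₕ Wₕ²(1 − fₕ)sₕ²/nₕ with Wₕ = Nₕ/N, N = 14463.
Tier 1: Wₕ = 0.49685404; term = 0.49685404²·(1 − 0.20553855)·743.5/1477 = 0.098725868.
Tier 4: Wₕ = 0.10640946; term = 0.10640946²·(1 − 0.20337882)·578/313 = 0.016656963.
Tier 2: Wₕ = 0.39673650; term = 0.39673650²·(1 − 0.02945277)·1280/169 = 1.157029.
Sum = 1.2724118.
SE = √(1.2724118) = 1.13.

1.13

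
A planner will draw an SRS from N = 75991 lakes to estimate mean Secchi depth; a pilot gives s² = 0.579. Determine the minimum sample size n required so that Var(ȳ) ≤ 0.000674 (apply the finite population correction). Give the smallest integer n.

Without fpc, n₀ = s²/D = 0.579/0.000674 = 859.0504.
With fpc, (1 − n/N)·s²/n ≤ D requires n ≥ n₀/(1 + n₀/N) = 859.0504/(1 + 859.0504/75991) = 849.4477.
Rounding up, n = 850.

850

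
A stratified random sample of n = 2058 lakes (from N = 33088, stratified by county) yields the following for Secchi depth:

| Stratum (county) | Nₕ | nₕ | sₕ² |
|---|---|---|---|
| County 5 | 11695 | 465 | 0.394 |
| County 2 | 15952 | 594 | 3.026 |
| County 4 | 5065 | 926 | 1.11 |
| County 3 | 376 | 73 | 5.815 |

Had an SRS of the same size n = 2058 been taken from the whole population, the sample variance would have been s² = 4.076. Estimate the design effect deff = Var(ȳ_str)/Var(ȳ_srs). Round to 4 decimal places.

Var(ȳ_str) = Σ Wₕ²(1−fₕ)sₕ²/nₕ with Wₕ = Nₕ/33088:
  County 5: (11695/33088)²·(1−465/11695)·0.394/465 = 1.0164411 × 10^-4
  County 2: (15952/33088)²·(1−594/15952)·3.026/594 = 0.0011399643
  County 4: (5065/33088)²·(1−926/5065)·1.11/926 = 2.2953337 × 10^-5
  County 3: (376/33088)²·(1−73/376)·5.815/73 = 8.2892702 × 10^-6
  → Var(ȳ_str) = 0.001272851.
Var(ȳ_srs) = (1 − 2058/33088)·4.076/2058 = 0.001857377.
deff = 0.001272851 / 0.001857377 = 0.6853.

0.6853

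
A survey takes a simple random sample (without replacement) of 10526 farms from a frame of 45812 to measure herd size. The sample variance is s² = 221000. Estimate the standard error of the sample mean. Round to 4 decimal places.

Under SRS without replacement, Var(ȳ) = (1 − f)·s²/n with f = n/N = 10526/45812 = 0.22976513.
Var(ȳ) = (1 − 0.22976513)·221000/10526 = 0.77023487·20.99563 = 16.171566.
SE(ȳ) = √(16.171566) = 4.0214.

4.0214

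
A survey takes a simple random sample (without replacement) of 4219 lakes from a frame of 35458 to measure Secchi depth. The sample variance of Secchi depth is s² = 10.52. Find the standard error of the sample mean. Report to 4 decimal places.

0.0469

Under SRS without replacement, Var(ȳ) = (1 − f)·s²/n with f = n/N = 4219/35458 = 0.11898584.
Var(ȳ) = (1 − 0.11898584)·10.52/4219 = 0.88101416·0.0024934819 = 0.0021967928.
SE(ȳ) = √(0.0021967928) = 0.0469.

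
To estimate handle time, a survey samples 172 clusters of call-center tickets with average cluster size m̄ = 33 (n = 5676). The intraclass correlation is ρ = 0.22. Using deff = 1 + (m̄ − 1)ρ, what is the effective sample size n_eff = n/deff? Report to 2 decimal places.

deff = 1 + (33 − 1)·0.22 = 1 + 7.04 = 8.04.
n_eff = 5676 / 8.04 = 705.97.

705.97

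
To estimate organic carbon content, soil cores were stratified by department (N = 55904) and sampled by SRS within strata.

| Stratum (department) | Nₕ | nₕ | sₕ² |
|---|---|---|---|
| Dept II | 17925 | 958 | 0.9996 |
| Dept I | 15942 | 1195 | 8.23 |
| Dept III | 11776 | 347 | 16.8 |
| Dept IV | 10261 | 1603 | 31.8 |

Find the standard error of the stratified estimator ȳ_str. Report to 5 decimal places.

0.05717

Var(ȳ_str) = Σₕ Wₕ²(1 − fₕ)sₕ²/nₕ with Wₕ = Nₕ/N, N = 55904.
Dept II: Wₕ = 0.32063895; term = 0.32063895²·(1 − 0.05344491)·0.9996/958 = 1.0154048 × 10^-4.
Dept I: Wₕ = 0.28516743; term = 0.28516743²·(1 − 0.07495923)·8.23/1195 = 5.1807502 × 10^-4.
Dept III: Wₕ = 0.21064682; term = 0.21064682²·(1 − 0.02946671)·16.8/347 = 0.0020849712.
Dept IV: Wₕ = 0.18354679; term = 0.18354679²·(1 − 0.15622259)·31.8/1603 = 5.6391689 × 10^-4.
Sum = 0.0032685036.
SE = √(0.0032685036) = 0.05717.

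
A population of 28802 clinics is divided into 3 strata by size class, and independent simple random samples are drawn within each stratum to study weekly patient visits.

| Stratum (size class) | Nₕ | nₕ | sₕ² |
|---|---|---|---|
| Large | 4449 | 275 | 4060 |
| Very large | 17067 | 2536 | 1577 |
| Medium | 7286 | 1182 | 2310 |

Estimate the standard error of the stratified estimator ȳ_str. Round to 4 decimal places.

Var(ȳ_str) = Σₕ Wₕ²(1 − fₕ)sₕ²/nₕ with Wₕ = Nₕ/N, N = 28802.
Large: Wₕ = 0.15446844; term = 0.15446844²·(1 − 0.06181164)·4060/275 = 0.33049348.
Very large: Wₕ = 0.59256302; term = 0.59256302²·(1 − 0.14859085)·1577/2536 = 0.18590447.
Medium: Wₕ = 0.25296854; term = 0.25296854²·(1 − 0.16222893)·2310/1182 = 0.10477385.
Sum = 0.6211718.
SE = √(0.6211718) = 0.7881.

0.7881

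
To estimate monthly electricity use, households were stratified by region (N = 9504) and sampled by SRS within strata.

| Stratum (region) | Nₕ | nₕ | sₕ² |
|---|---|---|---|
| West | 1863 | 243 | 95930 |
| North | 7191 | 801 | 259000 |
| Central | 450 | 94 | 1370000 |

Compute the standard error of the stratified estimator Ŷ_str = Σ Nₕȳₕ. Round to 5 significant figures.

Var(Ŷ_str) = Σₕ Nₕ²(1 − fₕ)sₕ²/nₕ.
West: 1863²·(1 − 243/1863)·95930/243 = 1.1914506 × 10^9.
North: 7191²·(1 − 801/7191)·259000/801 = 1.4857899 × 10^10.
Central: 450²·(1 − 94/450)·1370000/94 = 2.3348298 × 10^9.
Sum = 1.8384179 × 10^10.
SE = √(1.8384179 × 10^10) = 135590.

135590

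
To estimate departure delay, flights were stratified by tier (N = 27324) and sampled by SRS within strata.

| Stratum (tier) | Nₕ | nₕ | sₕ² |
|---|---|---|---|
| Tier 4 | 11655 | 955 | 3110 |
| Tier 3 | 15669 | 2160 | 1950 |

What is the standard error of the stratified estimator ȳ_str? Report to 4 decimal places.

Var(ȳ_str) = Σₕ Wₕ²(1 − fₕ)sₕ²/nₕ with Wₕ = Nₕ/N, N = 27324.
Tier 4: Wₕ = 0.42654809; term = 0.42654809²·(1 − 0.08193908)·3110/955 = 0.54395694.
Tier 3: Wₕ = 0.57345191; term = 0.57345191²·(1 − 0.13785181)·1950/2160 = 0.25595098.
Sum = 0.79990792.
SE = √(0.79990792) = 0.8944.

0.8944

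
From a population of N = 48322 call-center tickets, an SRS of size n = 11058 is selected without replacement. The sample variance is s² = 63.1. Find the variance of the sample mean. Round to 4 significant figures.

Under SRS without replacement, Var(ȳ) = (1 − f)·s²/n with f = n/N = 11058/48322 = 0.22883987.
Var(ȳ) = (1 − 0.22883987)·63.1/11058 = 0.77116013·0.005706276 = 0.0044004526.

0.004400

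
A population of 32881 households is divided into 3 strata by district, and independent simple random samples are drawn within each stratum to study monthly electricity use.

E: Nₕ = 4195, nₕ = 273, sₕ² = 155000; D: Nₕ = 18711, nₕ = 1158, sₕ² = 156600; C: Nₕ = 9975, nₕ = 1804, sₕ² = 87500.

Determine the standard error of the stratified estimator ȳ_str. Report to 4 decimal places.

Var(ȳ_str) = Σₕ Wₕ²(1 − fₕ)sₕ²/nₕ with Wₕ = Nₕ/N, N = 32881.
E: Wₕ = 0.12758128; term = 0.12758128²·(1 − 0.06507747)·155000/273 = 8.6400961.
D: Wₕ = 0.56905204; term = 0.56905204²·(1 − 0.06188873)·156600/1158 = 41.081048.
C: Wₕ = 0.30336669; term = 0.30336669²·(1 − 0.18085213)·87500/1804 = 3.6565339.
Sum = 53.377678.
SE = √(53.377678) = 7.3060.

7.3060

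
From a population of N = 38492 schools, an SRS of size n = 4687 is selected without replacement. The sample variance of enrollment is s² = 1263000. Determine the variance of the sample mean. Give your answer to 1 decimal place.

Under SRS without replacement, Var(ȳ) = (1 − f)·s²/n with f = n/N = 4687/38492 = 0.12176556.
Var(ȳ) = (1 − 0.12176556)·1263000/4687 = 0.87823444·269.46874 = 236.65673.

236.7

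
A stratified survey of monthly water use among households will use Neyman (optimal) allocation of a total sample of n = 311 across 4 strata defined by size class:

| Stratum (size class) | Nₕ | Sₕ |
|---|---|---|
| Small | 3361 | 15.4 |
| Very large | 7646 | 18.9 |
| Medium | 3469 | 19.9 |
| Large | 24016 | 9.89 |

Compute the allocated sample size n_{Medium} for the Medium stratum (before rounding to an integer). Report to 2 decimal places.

42.70

Neyman allocation: nₕ = n·NₕSₕ / Σⱼ NⱼSⱼ.
Σ NⱼSⱼ = 3361·15.4 + 7646·18.9 + 3469·19.9 + 24016·9.89 = 502820.14.
n_{Medium} = 311·3469·19.9 / 502820.14 = 42.70.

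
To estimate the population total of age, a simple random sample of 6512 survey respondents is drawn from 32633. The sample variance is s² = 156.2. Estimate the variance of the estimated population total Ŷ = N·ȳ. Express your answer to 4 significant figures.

2.045 × 10^7

Var(Ŷ) = N²·Var(ȳ) = N²·(1 − n/N)·s²/n.
f = 6512/32633 = 0.19955260; Var(ȳ) = 0.80044740·156.2/6512 = 0.019199921.
Var(Ŷ) = 32633² · 0.019199921 = 2.044624 × 10^7.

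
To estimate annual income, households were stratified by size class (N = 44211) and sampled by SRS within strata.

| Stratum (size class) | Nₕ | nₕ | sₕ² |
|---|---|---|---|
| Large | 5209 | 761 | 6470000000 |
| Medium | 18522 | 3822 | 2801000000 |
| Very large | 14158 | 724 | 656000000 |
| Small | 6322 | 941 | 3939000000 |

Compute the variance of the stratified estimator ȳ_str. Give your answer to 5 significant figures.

363890

Var(ȳ_str) = Σₕ Wₕ²(1 − fₕ)sₕ²/nₕ with Wₕ = Nₕ/N, N = 44211.
Large: Wₕ = 0.11782136; term = 0.11782136²·(1 − 0.14609330)·6470000000/761 = 100780.87.
Medium: Wₕ = 0.41894551; term = 0.41894551²·(1 − 0.20634921)·2801000000/3822 = 102086.18.
Very large: Wₕ = 0.32023705; term = 0.32023705²·(1 − 0.05113717)·656000000/724 = 88168.174.
Small: Wₕ = 0.14299609; term = 0.14299609²·(1 − 0.14884530)·3939000000/941 = 72853.96.
Sum = 363889.18.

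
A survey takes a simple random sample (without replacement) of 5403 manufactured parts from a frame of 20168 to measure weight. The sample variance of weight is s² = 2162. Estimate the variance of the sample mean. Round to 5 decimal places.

Under SRS without replacement, Var(ȳ) = (1 − f)·s²/n with f = n/N = 5403/20168 = 0.26789964.
Var(ȳ) = (1 − 0.26789964)·2162/5403 = 0.73210036·0.40014807 = 0.29294854.

0.29295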